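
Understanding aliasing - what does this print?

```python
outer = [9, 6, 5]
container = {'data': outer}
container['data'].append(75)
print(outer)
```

Key concept: dict holds reference to list.
Step by step:
`outer = [9, 6, 5]` → outer = [9, 6, 5]
`container = {'data': outer}` → container = {'data': [9, 6, 5]}
`container['data'].append(75)` → outer = [9, 6, 5, 75]; container = {'data': [9, 6, 5, 75]}
`print(outer)` → prints [9, 6, 5, 75]

Answer: [9, 6, 5, 75]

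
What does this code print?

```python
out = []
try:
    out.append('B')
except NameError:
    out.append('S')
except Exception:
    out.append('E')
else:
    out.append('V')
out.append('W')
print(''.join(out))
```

Execution trace: 'B' (try body, no exception) → 'V' (else) → 'W' (after the try/except). Output: BVW

Answer: BVW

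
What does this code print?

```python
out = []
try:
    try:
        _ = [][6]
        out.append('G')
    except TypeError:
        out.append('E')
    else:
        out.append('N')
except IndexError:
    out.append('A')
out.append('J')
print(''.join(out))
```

Execution trace: 'A' (outer except IndexError) → 'J' (after the try/except). Output: AJ

Answer: AJ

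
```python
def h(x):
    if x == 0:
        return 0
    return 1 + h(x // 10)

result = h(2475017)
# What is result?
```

Count of digits of 2475017: 7

Answer: 7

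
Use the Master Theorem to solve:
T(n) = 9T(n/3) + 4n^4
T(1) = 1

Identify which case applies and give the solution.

a=9, b=3, f(n)=4n^4. log_3(9) = 2. Since c=4 > 2 and the regularity condition holds (9(n/3)^4 = (9/3^4)n^4 with 9/3^4 < 1), Case 3 applies: T(n) = Θ(f(n)) = O(n^4).

Answer: O(n^4) - Case 3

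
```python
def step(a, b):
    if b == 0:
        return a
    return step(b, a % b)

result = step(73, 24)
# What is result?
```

step(73, 24) -> step(24, 1) -> step(1, 0) -> 1

Answer: 1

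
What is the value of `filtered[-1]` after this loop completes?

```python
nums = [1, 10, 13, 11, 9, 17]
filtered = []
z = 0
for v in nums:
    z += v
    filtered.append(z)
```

Cumulative sum ends at 61
`filtered` takes the values: [] → [1] → [1, 11] → [1, 11, 24] → [1, 11, 24, 35] → [1, 11, 24, 35, 44] → [1, 11, 24, 35, 44, 61]
So `filtered[-1]` = 61

Answer: 61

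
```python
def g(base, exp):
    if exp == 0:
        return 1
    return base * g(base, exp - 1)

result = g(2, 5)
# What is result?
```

g(2, 5) = 2 * 2 * 2 * 2 * 2 = 32

Answer: 32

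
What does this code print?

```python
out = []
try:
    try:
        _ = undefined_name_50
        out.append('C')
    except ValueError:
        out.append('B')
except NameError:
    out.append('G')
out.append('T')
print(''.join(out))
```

Execution trace: 'G' (outer except NameError) → 'T' (after the try/except). Output: GT

Answer: GT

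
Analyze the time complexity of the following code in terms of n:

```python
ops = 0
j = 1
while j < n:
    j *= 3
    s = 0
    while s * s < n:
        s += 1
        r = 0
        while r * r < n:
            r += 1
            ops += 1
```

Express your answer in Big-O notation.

Each loop level contributes: log n × √n × √n. Multiplying the contributions gives O(n log n).

Answer: O(n log n)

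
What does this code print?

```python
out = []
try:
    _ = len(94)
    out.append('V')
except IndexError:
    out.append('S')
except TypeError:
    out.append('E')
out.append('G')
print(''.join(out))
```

Execution trace: 'E' (except TypeError) → 'G' (after the try/except). Output: EG

Answer: EG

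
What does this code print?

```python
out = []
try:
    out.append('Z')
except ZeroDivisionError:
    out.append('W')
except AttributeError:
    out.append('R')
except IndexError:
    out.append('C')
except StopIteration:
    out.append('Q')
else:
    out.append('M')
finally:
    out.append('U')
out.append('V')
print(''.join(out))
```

Execution trace: 'Z' (try body, no exception) → 'M' (else) → 'U' (finally) → 'V' (after the try/except). Output: ZMUV

Answer: ZMUV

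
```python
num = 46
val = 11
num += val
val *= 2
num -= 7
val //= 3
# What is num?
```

Trace:
`num = 46` → num = 46
`val = 11` → val = 11
`num += val` → num = 57
`val *= 2` → val = 22
`num -= 7` → num = 50
`val //= 3` → val = 7
So num = 50

Answer: 50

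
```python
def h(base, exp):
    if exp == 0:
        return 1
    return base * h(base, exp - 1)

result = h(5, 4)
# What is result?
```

h(5, 4) = 5 * 5 * 5 * 5 = 625

Answer: 625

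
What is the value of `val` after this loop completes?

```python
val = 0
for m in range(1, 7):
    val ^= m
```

XOR of 1 to 6
`val` takes the values: 0 → 1 → 3 → 0 → 4 → 1 → 7

Answer: 7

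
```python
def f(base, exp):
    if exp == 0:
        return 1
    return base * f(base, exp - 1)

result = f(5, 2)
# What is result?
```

f(5, 2) = 5 * 5 = 25

Answer: 25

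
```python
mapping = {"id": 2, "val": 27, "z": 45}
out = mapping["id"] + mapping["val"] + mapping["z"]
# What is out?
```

Trace:
`mapping = {"id": 2, "val": 27, "z": 45}` → mapping = {'id': 2, 'val': 27, 'z': 45}
`out = mapping["id"] + mapping["val"] + mapping["z"]` → out = 74
So out = 74

Answer: 74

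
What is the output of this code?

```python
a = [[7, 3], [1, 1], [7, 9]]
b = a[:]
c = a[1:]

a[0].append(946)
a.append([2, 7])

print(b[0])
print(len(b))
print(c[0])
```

Key concept: slice with nested mutation.
Step by step:
`a = [[7, 3], [1, 1], [7, 9]]` → a = [[7, 3], [1, 1], [7, 9]]
`b = a[:]` → b = [[7, 3], [1, 1], [7, 9]]
`c = a[1:]` → c = [[1, 1], [7, 9]]
`a[0].append(946)` → a = [[7, 3, 946], [1, 1], [7, 9]]; b = [[7, 3, 946], [1, 1], [7, 9]]
`a.append([2, 7])` → a = [[7, 3, 946], [1, 1], [7, 9], [2, 7]]
`print(b[0])` → prints [7, 3, 946]
`print(len(b))` → prints 3
`print(c[0])` → prints [1, 1]

Answer:
[7, 3, 946]
3
[1, 1]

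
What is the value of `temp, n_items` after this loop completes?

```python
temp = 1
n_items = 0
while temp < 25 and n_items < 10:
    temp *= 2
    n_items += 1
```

Double until >= 25 or 10 iterations
`temp, n_items` takes the values: (1, 0) → (2, 0) → (2, 1) → (4, 1) → (4, 2) → (8, 2) → (8, 3) → (16, 3) → (16, 4) → (32, 4) → (32, 5)

Answer: 32, 5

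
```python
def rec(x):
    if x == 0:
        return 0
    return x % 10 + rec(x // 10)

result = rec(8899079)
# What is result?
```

Sum of digits of 8899079: 9 + 7 + 0 + 9 + 9 + 8 + 8 = 50

Answer: 50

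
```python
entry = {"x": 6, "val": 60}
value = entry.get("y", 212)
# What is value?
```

Trace:
`entry = {"x": 6, "val": 60}` → entry = {'x': 6, 'val': 60}
`value = entry.get("y", 212)` → value = 212
So value = 212

Answer: 212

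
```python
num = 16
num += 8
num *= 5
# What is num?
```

Trace:
`num = 16` → num = 16
`num += 8` → num = 24
`num *= 5` → num = 120
So num = 120

Answer: 120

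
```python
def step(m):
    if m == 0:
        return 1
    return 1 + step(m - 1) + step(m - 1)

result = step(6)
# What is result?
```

step(m) = 1 + 2·step(m-1), step(0)=1. Closed form: (1+1)·2^6 - 1 = 127.

Answer: 127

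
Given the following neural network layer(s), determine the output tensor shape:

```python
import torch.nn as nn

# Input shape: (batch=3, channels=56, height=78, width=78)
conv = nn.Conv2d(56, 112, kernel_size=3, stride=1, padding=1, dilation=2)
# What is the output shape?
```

Input: (3, 56, 78, 78) -> Output: (3, 112, 76, 76)

Answer: (3, 112, 76, 76)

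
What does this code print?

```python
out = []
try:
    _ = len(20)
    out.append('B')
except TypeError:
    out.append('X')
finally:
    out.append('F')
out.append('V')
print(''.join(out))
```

Execution trace: 'X' (except TypeError) → 'F' (finally) → 'V' (after the try/except). Output: XFV

Answer: XFV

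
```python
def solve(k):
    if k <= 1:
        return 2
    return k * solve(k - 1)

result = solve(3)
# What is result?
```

solve(3) = 3 * 2 * 2 = 12

Answer: 12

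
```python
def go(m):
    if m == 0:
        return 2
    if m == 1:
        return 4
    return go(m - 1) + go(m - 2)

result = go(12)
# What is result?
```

Build up from base cases: go(0)=2, go(1)=4, go(2)=6, go(3)=10, go(4)=16, go(5)=26, go(6)=42, ..., go(12)=754

Answer: 754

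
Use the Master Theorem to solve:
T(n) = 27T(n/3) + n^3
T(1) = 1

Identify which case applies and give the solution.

a=27, b=3, f(n)=n^3. log_3(27) = 3. Since c=3 = 3, Case 2 applies: T(n) = Θ(n^log_b(a) · log n) = O(n^3 log n).

Answer: O(n^3 log n) - Case 2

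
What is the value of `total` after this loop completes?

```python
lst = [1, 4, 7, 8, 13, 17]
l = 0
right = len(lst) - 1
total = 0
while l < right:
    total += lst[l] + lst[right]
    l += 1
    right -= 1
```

Sum of pairs from ends
`total` takes the values: 0 → 18 → 35 → 50

Answer: 50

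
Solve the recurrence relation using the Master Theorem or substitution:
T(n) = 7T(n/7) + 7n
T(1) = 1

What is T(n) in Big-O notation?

By Master Theorem: a=7, b=7, f(n)=7n. Since log_7(7) = 1 and f(n) = Θ(n^1), Case 2 applies. T(n) = O(n log n).

Answer: O(n log n)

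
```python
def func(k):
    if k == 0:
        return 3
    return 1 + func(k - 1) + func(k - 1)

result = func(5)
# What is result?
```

func(k) = 1 + 2·func(k-1), func(0)=3. Closed form: (3+1)·2^5 - 1 = 127.

Answer: 127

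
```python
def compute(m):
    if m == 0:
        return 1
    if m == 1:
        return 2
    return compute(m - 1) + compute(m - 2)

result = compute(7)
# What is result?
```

Build up from base cases: compute(0)=1, compute(1)=2, compute(2)=3, compute(3)=5, compute(4)=8, compute(5)=13, compute(6)=21, ..., compute(7)=34

Answer: 34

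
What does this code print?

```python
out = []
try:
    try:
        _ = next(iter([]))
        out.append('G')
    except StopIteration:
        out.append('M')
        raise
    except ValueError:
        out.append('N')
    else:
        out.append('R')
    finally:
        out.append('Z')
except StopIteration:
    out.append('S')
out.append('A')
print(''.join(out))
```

Execution trace: 'M' (inner except StopIteration) → 'Z' (inner finally) → 'S' (outer except StopIteration) → 'A' (after the try/except). Output: MZSA

Answer: MZSA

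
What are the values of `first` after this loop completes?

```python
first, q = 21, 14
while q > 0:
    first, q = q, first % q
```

GCD of 21 and 14
`first` takes the values: 21 → 14 → 7

Answer: 7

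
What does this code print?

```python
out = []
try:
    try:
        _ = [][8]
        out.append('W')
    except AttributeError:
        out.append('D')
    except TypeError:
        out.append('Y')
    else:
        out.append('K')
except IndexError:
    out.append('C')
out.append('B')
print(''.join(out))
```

Execution trace: 'C' (outer except IndexError) → 'B' (after the try/except). Output: CB

Answer: CB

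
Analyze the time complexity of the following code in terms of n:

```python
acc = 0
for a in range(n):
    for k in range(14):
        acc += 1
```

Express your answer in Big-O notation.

Each loop level contributes: n × 1. Multiplying the contributions gives O(n).

Answer: O(n)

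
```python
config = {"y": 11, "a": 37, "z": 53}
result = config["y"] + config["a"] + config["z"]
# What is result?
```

Trace:
`config = {"y": 11, "a": 37, "z": 53}` → config = {'y': 11, 'a': 37, 'z': 53}
`result = config["y"] + config["a"] + config["z"]` → result = 101
So result = 101

Answer: 101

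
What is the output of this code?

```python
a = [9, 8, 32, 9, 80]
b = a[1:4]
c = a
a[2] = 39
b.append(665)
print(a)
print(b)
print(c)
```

Key concept: slice vs alias.
Step by step:
`a = [9, 8, 32, 9, 80]` → a = [9, 8, 32, 9, 80]
`b = a[1:4]` → b = [8, 32, 9]
`c = a` → c = [9, 8, 32, 9, 80] (same object as a)
`a[2] = 39` → a = [9, 8, 39, 9, 80] (same object as c); c = [9, 8, 39, 9, 80] (same object as a)
`b.append(665)` → b = [8, 32, 9, 665]
`print(a)` → prints [9, 8, 39, 9, 80]
`print(b)` → prints [8, 32, 9, 665]
`print(c)` → prints [9, 8, 39, 9, 80]

Answer:
[9, 8, 39, 9, 80]
[8, 32, 9, 665]
[9, 8, 39, 9, 80]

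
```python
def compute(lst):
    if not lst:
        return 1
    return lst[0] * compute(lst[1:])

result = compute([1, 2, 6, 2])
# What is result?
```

Product over [1, 2, 6, 2] = 1 * 2 * 6 * 2 = 24

Answer: 24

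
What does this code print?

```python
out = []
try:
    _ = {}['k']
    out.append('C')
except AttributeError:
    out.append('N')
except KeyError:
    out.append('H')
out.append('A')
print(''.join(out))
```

Execution trace: 'H' (except KeyError) → 'A' (after the try/except). Output: HA

Answer: HA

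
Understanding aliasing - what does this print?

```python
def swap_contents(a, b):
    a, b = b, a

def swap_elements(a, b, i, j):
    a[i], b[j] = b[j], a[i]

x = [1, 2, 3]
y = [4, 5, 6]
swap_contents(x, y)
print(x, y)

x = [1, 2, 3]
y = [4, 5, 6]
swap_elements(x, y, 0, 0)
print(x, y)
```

Key concept: parameter rebinding vs mutation.
Step by step:
`x = [1, 2, 3]` → x = [1, 2, 3]
`y = [4, 5, 6]` → y = [4, 5, 6]
`swap_contents(x, y)` → no visible change to tracked variables
`print(x, y)` → prints [1, 2, 3] [4, 5, 6]
`x = [1, 2, 3]` → x = [1, 2, 3]
`y = [4, 5, 6]` → y = [4, 5, 6]
`swap_elements(x, y, 0, 0)` → x = [4, 2, 3]; y = [1, 5, 6]
`print(x, y)` → prints [4, 2, 3] [1, 5, 6]

Answer:
[1, 2, 3] [4, 5, 6]
[4, 2, 3] [1, 5, 6]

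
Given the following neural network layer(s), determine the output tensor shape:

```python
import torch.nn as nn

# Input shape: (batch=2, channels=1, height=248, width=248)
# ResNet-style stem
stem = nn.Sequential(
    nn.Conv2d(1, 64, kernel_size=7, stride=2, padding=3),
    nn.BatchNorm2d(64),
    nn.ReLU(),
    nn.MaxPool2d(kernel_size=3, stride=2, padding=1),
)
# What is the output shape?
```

Input: (2, 1, 248, 248) -> after Conv2d 7x7 stride=2: (2, 64, 124, 124) -> Output: (2, 64, 62, 62)

Answer: (2, 64, 62, 62)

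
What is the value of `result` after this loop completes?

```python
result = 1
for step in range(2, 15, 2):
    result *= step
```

Product of even numbers 2 to 14
`result` takes the values: 1 → 2 → 8 → 48 → 384 → 3840 → 46080 → 645120

Answer: 645120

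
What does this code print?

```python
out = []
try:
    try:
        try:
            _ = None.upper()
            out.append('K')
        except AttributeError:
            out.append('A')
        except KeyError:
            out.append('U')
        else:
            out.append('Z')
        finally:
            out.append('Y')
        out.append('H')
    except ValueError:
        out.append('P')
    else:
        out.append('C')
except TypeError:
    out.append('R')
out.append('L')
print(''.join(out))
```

Execution trace: 'A' (inner except AttributeError) → 'Y' (inner finally) → 'H' (try body, no exception) → 'C' (else) → 'L' (after the try/except). Output: AYHCL

Answer: AYHCL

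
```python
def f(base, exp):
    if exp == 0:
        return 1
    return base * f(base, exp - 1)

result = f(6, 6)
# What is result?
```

f(6, 6) = 6 * 6 * 6 * 6 * 6 * 6 = 46656

Answer: 46656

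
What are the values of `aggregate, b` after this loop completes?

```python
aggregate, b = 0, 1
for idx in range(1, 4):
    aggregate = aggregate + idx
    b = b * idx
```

Sum and factorial of 1 to 3
`aggregate, b` takes the values: (0, 1) → (1, 1) → (3, 1) → (3, 2) → (6, 2) → (6, 6)

Answer: 6, 6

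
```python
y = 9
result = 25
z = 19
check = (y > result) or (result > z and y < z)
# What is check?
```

Trace:
`y = 9` → y = 9
`result = 25` → result = 25
`z = 19` → z = 19
`check = (y > result) or (result > z and y < z)` → check = True
So check = True

Answer: True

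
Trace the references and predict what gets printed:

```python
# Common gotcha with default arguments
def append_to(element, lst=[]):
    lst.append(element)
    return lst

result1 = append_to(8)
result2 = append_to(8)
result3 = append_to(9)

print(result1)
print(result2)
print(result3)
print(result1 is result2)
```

Key concept: mutable default argument gotcha.
Step by step:
`result1 = append_to(8)` → result1 = [8]
`result2 = append_to(8)` → result1 = [8, 8] (same object as result2); result2 = [8, 8] (same object as result1)
`result3 = append_to(9)` → result1 = [8, 8, 9] (same object as result2, result3); result2 = [8, 8, 9] (same object as result1, result3); result3 = [8, 8, 9] (same object as result1, result2)
`print(result1)` → prints [8, 8, 9]
`print(result2)` → prints [8, 8, 9]
`print(result3)` → prints [8, 8, 9]
`print(result1 is result2)` → prints True

Answer:
[8, 8, 9]
[8, 8, 9]
[8, 8, 9]
True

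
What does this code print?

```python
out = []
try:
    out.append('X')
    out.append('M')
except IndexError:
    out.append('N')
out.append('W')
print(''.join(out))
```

Execution trace: 'X' (try body) → 'M' (try body, no exception) → 'W' (after the try/except). Output: XMW

Answer: XMW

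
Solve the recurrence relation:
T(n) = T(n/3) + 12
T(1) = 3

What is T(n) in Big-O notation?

Each step divides n by 3 and adds 12. After log_3(n) steps we reach T(1)=3. So T(n) = 12·log_3(n) + 3 = O(log n).

Answer: O(log n)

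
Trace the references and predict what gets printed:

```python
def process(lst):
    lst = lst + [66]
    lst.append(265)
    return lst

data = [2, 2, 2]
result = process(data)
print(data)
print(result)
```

Key concept: rebinding parameter vs mutation.
Step by step:
`data = [2, 2, 2]` → data = [2, 2, 2]
`result = process(data)` → result = [2, 2, 2, 66, 265]
`print(data)` → prints [2, 2, 2]
`print(result)` → prints [2, 2, 2, 66, 265]

Answer:
[2, 2, 2]
[2, 2, 2, 66, 265]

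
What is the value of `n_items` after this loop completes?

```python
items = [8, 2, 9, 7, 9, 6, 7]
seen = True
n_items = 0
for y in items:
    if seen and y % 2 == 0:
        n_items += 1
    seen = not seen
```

Count even values at even positions
`n_items` takes the values: 0 → 1

Answer: 1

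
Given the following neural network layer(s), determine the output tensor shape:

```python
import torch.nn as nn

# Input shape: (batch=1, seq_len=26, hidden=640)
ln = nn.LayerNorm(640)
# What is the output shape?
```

Input: (1, 26, 640) -> Output: (1, 26, 640)

Answer: (1, 26, 640)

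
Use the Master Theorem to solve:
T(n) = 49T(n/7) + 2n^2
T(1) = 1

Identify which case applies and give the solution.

a=49, b=7, f(n)=2n^2. log_7(49) = 2. Since c=2 = 2, Case 2 applies: T(n) = Θ(n^log_b(a) · log n) = O(n^2 log n).

Answer: O(n^2 log n) - Case 2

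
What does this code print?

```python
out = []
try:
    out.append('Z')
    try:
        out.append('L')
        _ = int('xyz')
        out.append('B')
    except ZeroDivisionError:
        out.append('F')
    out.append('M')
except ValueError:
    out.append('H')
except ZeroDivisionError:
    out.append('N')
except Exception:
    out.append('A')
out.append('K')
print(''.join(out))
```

Execution trace: 'Z' (try body) → 'L' (inner try body) → 'H' (except ValueError) → 'K' (after the try/except). Output: ZLHK

Answer: ZLHK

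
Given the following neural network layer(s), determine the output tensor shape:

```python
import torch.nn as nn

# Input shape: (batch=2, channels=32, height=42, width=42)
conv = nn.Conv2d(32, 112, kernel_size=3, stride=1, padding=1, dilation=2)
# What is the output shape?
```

Input: (2, 32, 42, 42) -> Output: (2, 112, 40, 40)

Answer: (2, 112, 40, 40)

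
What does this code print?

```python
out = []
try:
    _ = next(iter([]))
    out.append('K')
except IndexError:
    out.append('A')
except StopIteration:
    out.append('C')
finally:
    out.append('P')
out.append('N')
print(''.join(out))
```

Execution trace: 'C' (except StopIteration) → 'P' (finally) → 'N' (after the try/except). Output: CPN

Answer: CPN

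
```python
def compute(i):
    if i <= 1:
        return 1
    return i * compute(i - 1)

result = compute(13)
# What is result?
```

compute(13) = 13 * 12 * 11 * 10 * 9 * 8 * 7 * 6 * 5 * 4 * 3 * 2 * 1 = 6227020800

Answer: 6227020800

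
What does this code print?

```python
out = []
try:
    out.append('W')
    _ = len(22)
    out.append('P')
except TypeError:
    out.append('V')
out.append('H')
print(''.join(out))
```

Execution trace: 'W' (try body) → 'V' (except TypeError) → 'H' (after the try/except). Output: WVH

Answer: WVH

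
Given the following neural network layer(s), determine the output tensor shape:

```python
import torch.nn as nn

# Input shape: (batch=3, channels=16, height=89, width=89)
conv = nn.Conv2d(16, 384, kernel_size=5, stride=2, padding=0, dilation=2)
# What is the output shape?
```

Input: (3, 16, 89, 89) -> Output: (3, 384, 41, 41)

Answer: (3, 384, 41, 41)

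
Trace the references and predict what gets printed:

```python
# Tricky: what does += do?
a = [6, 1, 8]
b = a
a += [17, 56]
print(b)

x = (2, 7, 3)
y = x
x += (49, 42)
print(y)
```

Key concept: += behavior differs for mutable vs immutable.
Step by step:
`a = [6, 1, 8]` → a = [6, 1, 8]
`b = a` → b = [6, 1, 8] (same object as a)
`a += [17, 56]` → a = [6, 1, 8, 17, 56] (same object as b); b = [6, 1, 8, 17, 56] (same object as a)
`print(b)` → prints [6, 1, 8, 17, 56]
`x = (2, 7, 3)` → x = (2, 7, 3)
`y = x` → y = (2, 7, 3)
`x += (49, 42)` → x = (2, 7, 3, 49, 42)
`print(y)` → prints (2, 7, 3)

Answer:
[6, 1, 8, 17, 56]
(2, 7, 3)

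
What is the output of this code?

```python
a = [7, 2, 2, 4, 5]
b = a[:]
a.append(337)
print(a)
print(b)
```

Key concept: slice [:] creates copy.
Step by step:
`a = [7, 2, 2, 4, 5]` → a = [7, 2, 2, 4, 5]
`b = a[:]` → b = [7, 2, 2, 4, 5]
`a.append(337)` → a = [7, 2, 2, 4, 5, 337]
`print(a)` → prints [7, 2, 2, 4, 5, 337]
`print(b)` → prints [7, 2, 2, 4, 5]

Answer:
[7, 2, 2, 4, 5, 337]
[7, 2, 2, 4, 5]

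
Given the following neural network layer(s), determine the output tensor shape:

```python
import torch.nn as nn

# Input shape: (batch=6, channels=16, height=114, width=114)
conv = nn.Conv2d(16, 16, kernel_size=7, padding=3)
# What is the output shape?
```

Input: (6, 16, 114, 114) -> Output: (6, 16, 114, 114)

Answer: (6, 16, 114, 114)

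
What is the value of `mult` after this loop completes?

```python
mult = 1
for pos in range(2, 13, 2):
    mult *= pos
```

Product of even numbers 2 to 12
`mult` takes the values: 1 → 2 → 8 → 48 → 384 → 3840 → 46080

Answer: 46080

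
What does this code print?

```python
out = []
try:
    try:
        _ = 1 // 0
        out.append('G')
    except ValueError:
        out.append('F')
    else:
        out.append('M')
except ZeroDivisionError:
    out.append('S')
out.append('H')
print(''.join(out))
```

Execution trace: 'S' (outer except ZeroDivisionError) → 'H' (after the try/except). Output: SH

Answer: SH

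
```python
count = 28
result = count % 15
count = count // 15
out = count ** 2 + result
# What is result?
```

Trace:
`count = 28` → count = 28
`result = count % 15` → result = 13
`count = count // 15` → count = 1
`out = count ** 2 + result` → out = 14
So result = 13

Answer: 13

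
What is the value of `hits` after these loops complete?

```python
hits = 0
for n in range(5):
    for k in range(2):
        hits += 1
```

5 * 2 = 10
`hits` takes the values: 0 → 1 → 2 → 3 → 4 → 5 → 6 → 7 → 8 → 9 → 10

Answer: 10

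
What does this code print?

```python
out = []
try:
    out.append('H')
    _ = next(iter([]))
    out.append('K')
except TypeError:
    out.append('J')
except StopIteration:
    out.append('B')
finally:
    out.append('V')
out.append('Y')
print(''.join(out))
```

Execution trace: 'H' (try body) → 'B' (except StopIteration) → 'V' (finally) → 'Y' (after the try/except). Output: HBVY

Answer: HBVY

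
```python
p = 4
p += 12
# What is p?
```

Trace:
`p = 4` → p = 4
`p += 12` → p = 16
So p = 16

Answer: 16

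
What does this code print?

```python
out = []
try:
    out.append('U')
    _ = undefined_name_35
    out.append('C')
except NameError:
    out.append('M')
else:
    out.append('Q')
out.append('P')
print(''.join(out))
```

Execution trace: 'U' (try body) → 'M' (except NameError) → 'P' (after the try/except). Output: UMP

Answer: UMP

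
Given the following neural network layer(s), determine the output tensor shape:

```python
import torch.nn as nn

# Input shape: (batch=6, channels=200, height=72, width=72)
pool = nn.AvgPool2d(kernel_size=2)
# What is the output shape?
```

Input: (6, 200, 72, 72) -> Output: (6, 200, 36, 36)

Answer: (6, 200, 36, 36)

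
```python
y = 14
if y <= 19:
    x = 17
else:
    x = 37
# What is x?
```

Trace:
`y = 14` → y = 14
`if y <= 19: ...` → y <= 19 is True → x = 17
So x = 17

Answer: 17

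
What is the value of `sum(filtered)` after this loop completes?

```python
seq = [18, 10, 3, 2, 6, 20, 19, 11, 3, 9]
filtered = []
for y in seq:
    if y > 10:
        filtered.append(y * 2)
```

Sum of doubled values > 10
`filtered` takes the values: [] → [36] → [36, 40] → [36, 40, 38] → [36, 40, 38, 22]
So `sum(filtered)` = 136

Answer: 136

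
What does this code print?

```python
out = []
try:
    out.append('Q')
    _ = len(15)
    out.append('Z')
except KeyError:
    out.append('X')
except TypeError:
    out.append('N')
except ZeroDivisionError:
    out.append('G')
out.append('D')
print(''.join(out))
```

Execution trace: 'Q' (try body) → 'N' (except TypeError) → 'D' (after the try/except). Output: QND

Answer: QND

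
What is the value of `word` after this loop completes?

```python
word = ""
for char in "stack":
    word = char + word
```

Reverse 'stack'
`word` takes the values: "" → "s" → "ts" → "ats" → "cats" → "kcats"

Answer: "kcats"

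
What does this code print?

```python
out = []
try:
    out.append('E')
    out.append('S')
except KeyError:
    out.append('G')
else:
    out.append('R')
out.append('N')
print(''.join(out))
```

Execution trace: 'E' (try body) → 'S' (try body, no exception) → 'R' (else) → 'N' (after the try/except). Output: ESRN

Answer: ESRN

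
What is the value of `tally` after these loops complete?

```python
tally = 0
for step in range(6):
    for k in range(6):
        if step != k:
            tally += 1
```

6² - 6 (exclude diagonal)
`tally` takes the values: 0 → 1 → 2 → 3 → 4 → 5 → 6 → 7 → 8 → 9 → 10 → 11 → 12 → 13 → 14 → 15 → 16 → 17 → 18 → 19 → 20 → 21 → 22 → 23 → 24 → 25 → 26 → 27 → 28 → 29 → 30

Answer: 30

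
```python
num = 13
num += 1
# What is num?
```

Trace:
`num = 13` → num = 13
`num += 1` → num = 14
So num = 14

Answer: 14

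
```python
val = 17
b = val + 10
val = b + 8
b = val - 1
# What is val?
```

Trace:
`val = 17` → val = 17
`b = val + 10` → b = 27
`val = b + 8` → val = 35
`b = val - 1` → b = 34
So val = 35

Answer: 35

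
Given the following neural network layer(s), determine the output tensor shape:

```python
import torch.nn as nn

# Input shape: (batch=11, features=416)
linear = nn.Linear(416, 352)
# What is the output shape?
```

Input: (11, 416) -> Output: (11, 352)

Answer: (11, 352)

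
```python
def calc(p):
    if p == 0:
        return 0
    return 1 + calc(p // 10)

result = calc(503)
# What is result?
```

Count of digits of 503: 3

Answer: 3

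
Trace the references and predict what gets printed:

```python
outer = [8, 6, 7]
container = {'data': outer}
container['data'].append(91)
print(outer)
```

Key concept: dict holds reference to list.
Step by step:
`outer = [8, 6, 7]` → outer = [8, 6, 7]
`container = {'data': outer}` → container = {'data': [8, 6, 7]}
`container['data'].append(91)` → outer = [8, 6, 7, 91]; container = {'data': [8, 6, 7, 91]}
`print(outer)` → prints [8, 6, 7, 91]

Answer: [8, 6, 7, 91]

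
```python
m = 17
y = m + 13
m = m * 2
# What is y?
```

Trace:
`m = 17` → m = 17
`y = m + 13` → y = 30
`m = m * 2` → m = 34
So y = 30

Answer: 30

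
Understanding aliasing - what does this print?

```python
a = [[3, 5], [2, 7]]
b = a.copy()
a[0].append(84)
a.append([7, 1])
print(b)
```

Key concept: shallow copy with nested lists.
Step by step:
`a = [[3, 5], [2, 7]]` → a = [[3, 5], [2, 7]]
`b = a.copy()` → b = [[3, 5], [2, 7]]
`a[0].append(84)` → a = [[3, 5, 84], [2, 7]]; b = [[3, 5, 84], [2, 7]]
`a.append([7, 1])` → a = [[3, 5, 84], [2, 7], [7, 1]]
`print(b)` → prints [[3, 5, 84], [2, 7]]

Answer: [[3, 5, 84], [2, 7]]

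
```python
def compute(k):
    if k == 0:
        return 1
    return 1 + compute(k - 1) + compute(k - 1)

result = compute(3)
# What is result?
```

compute(k) = 1 + 2·compute(k-1), compute(0)=1. Closed form: (1+1)·2^3 - 1 = 15.

Answer: 15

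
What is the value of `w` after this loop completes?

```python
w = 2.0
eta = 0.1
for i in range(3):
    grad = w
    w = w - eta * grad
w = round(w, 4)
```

Gradient descent: w = 2.0 * (1 - 0.1)^3
`w` takes the values: 2.0 → 1.8 → 1.62 → 1.458

Answer: 1.458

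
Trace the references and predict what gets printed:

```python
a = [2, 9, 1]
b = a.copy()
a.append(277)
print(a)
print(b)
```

Key concept: list.copy() creates independent copy.
Step by step:
`a = [2, 9, 1]` → a = [2, 9, 1]
`b = a.copy()` → b = [2, 9, 1]
`a.append(277)` → a = [2, 9, 1, 277]
`print(a)` → prints [2, 9, 1, 277]
`print(b)` → prints [2, 9, 1]

Answer:
[2, 9, 1, 277]
[2, 9, 1]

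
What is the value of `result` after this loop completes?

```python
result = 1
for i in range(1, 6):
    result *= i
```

5! = 120
`result` takes the values: 1 → 2 → 6 → 24 → 120

Answer: 120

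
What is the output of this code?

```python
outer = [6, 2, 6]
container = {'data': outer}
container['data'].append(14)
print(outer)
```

Key concept: dict holds reference to list.
Step by step:
`outer = [6, 2, 6]` → outer = [6, 2, 6]
`container = {'data': outer}` → container = {'data': [6, 2, 6]}
`container['data'].append(14)` → outer = [6, 2, 6, 14]; container = {'data': [6, 2, 6, 14]}
`print(outer)` → prints [6, 2, 6, 14]

Answer: [6, 2, 6, 14]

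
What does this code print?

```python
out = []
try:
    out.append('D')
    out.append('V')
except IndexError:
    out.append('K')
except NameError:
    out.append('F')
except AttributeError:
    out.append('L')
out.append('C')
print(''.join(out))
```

Execution trace: 'D' (try body) → 'V' (try body, no exception) → 'C' (after the try/except). Output: DVC

Answer: DVC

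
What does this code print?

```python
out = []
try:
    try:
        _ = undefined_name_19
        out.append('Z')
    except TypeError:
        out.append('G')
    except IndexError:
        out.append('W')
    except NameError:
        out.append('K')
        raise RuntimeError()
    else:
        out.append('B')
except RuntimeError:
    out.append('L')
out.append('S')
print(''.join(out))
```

Execution trace: 'K' (inner except NameError) → 'L' (outer except RuntimeError) → 'S' (after the try/except). Output: KLS

Answer: KLS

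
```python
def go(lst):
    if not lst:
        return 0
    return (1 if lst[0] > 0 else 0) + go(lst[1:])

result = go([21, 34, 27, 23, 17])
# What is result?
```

Count of positive elements in [21, 34, 27, 23, 17] = 5

Answer: 5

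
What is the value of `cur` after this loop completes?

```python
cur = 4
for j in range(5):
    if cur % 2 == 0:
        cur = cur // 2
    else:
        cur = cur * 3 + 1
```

Collatz-style transformation from 4
`cur` takes the values: 4 → 2 → 1 → 4 → 2 → 1

Answer: 1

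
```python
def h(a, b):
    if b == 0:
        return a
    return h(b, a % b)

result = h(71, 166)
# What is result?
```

h(71, 166) -> h(166, 71) -> h(71, 24) -> h(24, 23) -> h(23, 1) -> h(1, 0) -> 1

Answer: 1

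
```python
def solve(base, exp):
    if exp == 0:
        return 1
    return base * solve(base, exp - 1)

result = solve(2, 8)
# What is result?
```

solve(2, 8) = 2 * 2 * 2 * 2 * 2 * 2 * 2 * 2 = 256

Answer: 256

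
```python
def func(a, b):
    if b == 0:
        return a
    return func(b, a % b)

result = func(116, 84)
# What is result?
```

func(116, 84) -> func(84, 32) -> func(32, 20) -> func(20, 12) -> func(12, 8) -> func(8, 4) -> func(4, 0) -> 4

Answer: 4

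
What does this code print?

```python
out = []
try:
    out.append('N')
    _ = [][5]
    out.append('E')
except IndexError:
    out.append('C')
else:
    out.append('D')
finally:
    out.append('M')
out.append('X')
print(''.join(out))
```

Execution trace: 'N' (try body) → 'C' (except IndexError) → 'M' (finally) → 'X' (after the try/except). Output: NCMX

Answer: NCMX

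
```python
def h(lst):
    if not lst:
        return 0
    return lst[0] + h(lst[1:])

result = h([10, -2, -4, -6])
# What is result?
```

10 + (-2) + (-4) + (-6) + 0 = -2

Answer: -2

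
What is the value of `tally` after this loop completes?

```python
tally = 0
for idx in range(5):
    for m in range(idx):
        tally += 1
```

Triangle number: 0+1+2+...+4
`tally` takes the values: 0 → 1 → 2 → 3 → 4 → 5 → 6 → 7 → 8 → 9 → 10

Answer: 10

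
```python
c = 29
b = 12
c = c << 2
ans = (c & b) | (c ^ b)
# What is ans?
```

Trace:
`c = 29` → c = 29
`b = 12` → b = 12
`c = c << 2` → c = 116
`ans = (c & b) | (c ^ b)` → ans = 124
So ans = 124

Answer: 124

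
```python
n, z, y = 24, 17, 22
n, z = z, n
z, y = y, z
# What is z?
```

Trace:
`n, z, y = 24, 17, 22` → n = 24; z = 17; y = 22
`n, z = z, n` → n = 17; z = 24
`z, y = y, z` → z = 22; y = 24
So z = 22

Answer: 22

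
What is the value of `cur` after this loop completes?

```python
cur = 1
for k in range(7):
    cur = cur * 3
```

Multiply by 3, 7 times: 1 * 3^7 = 2187
`cur` takes the values: 1 → 3 → 9 → 27 → 81 → 243 → 729 → 2187

Answer: 2187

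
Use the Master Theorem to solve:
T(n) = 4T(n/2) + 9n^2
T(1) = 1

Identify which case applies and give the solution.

a=4, b=2, f(n)=9n^2. log_2(4) = 2. Since c=2 = 2, Case 2 applies: T(n) = Θ(n^log_b(a) · log n) = O(n^2 log n).

Answer: O(n^2 log n) - Case 2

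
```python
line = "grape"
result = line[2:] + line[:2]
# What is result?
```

Trace:
`line = "grape"` → line = 'grape'
`result = line[2:] + line[:2]` → result = 'apegr'
So result = 'apegr'

Answer: 'apegr'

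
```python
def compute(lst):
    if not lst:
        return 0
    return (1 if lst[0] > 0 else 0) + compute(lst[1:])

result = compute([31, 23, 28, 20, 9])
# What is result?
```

Count of positive elements in [31, 23, 28, 20, 9] = 5

Answer: 5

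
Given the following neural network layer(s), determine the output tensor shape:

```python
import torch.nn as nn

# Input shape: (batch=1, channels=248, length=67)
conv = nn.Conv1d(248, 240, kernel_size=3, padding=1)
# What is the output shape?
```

Input: (1, 248, 67) -> Output: (1, 240, 67)

Answer: (1, 240, 67)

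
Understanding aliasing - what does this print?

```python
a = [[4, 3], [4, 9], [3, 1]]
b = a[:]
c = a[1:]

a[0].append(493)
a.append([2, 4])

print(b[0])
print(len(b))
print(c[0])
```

Key concept: slice with nested mutation.
Step by step:
`a = [[4, 3], [4, 9], [3, 1]]` → a = [[4, 3], [4, 9], [3, 1]]
`b = a[:]` → b = [[4, 3], [4, 9], [3, 1]]
`c = a[1:]` → c = [[4, 9], [3, 1]]
`a[0].append(493)` → a = [[4, 3, 493], [4, 9], [3, 1]]; b = [[4, 3, 493], [4, 9], [3, 1]]
`a.append([2, 4])` → a = [[4, 3, 493], [4, 9], [3, 1], [2, 4]]
`print(b[0])` → prints [4, 3, 493]
`print(len(b))` → prints 3
`print(c[0])` → prints [4, 9]

Answer:
[4, 3, 493]
3
[4, 9]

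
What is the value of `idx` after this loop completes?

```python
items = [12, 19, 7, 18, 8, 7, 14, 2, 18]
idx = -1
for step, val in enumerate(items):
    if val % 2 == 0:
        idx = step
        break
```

First even number index in [12, 19, 7, 18, 8, 7, 14, 2, 18]
`idx` takes the values: -1 → 0

Answer: 0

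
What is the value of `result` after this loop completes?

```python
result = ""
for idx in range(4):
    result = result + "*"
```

Repeat '*' 4 times
`result` takes the values: "" → "*" → "**" → "***" → "****"

Answer: "****"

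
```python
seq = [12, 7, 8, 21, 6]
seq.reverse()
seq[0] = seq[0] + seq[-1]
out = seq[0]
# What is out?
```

Trace:
`seq = [12, 7, 8, 21, 6]` → seq = [12, 7, 8, 21, 6]
`seq.reverse()` → seq = [6, 21, 8, 7, 12]
`seq[0] = seq[0] + seq[-1]` → seq = [18, 21, 8, 7, 12]
`out = seq[0]` → out = 18
So out = 18

Answer: 18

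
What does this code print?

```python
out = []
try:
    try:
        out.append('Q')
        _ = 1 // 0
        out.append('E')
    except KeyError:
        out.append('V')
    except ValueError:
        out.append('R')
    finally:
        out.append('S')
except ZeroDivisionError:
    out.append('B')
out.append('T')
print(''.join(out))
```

Execution trace: 'Q' (try body) → 'S' (finally) → 'B' (outer except ZeroDivisionError) → 'T' (after the try/except). Output: QSBT

Answer: QSBT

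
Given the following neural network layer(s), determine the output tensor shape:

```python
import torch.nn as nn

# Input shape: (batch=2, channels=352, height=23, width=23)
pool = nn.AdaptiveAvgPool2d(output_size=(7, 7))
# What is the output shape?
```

Input: (2, 352, 23, 23) -> Output: (2, 352, 7, 7)

Answer: (2, 352, 7, 7)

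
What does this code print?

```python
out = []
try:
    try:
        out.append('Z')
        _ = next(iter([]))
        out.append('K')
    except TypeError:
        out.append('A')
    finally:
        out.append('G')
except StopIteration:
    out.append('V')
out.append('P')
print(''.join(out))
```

Execution trace: 'Z' (try body) → 'G' (finally) → 'V' (outer except StopIteration) → 'P' (after the try/except). Output: ZGVP

Answer: ZGVP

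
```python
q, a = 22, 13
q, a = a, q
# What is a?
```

Trace:
`q, a = 22, 13` → q = 22; a = 13
`q, a = a, q` → q = 13; a = 22
So a = 22

Answer: 22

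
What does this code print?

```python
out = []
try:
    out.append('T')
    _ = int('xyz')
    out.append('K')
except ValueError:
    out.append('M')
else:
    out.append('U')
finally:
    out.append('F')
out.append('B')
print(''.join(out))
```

Execution trace: 'T' (try body) → 'M' (except ValueError) → 'F' (finally) → 'B' (after the try/except). Output: TMFB

Answer: TMFB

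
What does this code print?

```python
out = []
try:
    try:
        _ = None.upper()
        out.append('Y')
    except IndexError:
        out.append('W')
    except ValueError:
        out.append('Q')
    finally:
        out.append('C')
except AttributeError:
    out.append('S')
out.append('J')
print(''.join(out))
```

Execution trace: 'C' (finally) → 'S' (outer except AttributeError) → 'J' (after the try/except). Output: CSJ

Answer: CSJ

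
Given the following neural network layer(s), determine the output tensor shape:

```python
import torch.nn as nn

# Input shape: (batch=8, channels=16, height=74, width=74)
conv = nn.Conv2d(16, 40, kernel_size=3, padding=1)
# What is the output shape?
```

Input: (8, 16, 74, 74) -> Output: (8, 40, 74, 74)

Answer: (8, 40, 74, 74)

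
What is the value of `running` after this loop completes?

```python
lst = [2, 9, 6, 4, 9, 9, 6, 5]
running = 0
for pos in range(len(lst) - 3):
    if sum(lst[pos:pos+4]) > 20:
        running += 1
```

Count windows with sum > 20
`running` takes the values: 0 → 1 → 2 → 3 → 4 → 5

Answer: 5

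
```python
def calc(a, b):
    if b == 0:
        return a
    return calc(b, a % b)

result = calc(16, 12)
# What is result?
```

calc(16, 12) -> calc(12, 4) -> calc(4, 0) -> 4

Answer: 4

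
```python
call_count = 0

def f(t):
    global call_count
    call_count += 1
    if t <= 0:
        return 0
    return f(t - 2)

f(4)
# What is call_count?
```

Linear recursion stepping by 2: 3 calls from t=4 down to ≤0.

Answer: 3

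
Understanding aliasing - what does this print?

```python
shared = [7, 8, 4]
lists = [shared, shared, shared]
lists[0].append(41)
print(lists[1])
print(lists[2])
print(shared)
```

Key concept: list of same reference.
Step by step:
`shared = [7, 8, 4]` → shared = [7, 8, 4]
`lists = [shared, shared, shared]` → lists = [[7, 8, 4], [7, 8, 4], [7, 8, 4]]
`lists[0].append(41)` → shared = [7, 8, 4, 41]; lists = [[7, 8, 4, 41], [7, 8, 4, 41], [7, 8, 4, 41]]
`print(lists[1])` → prints [7, 8, 4, 41]
`print(lists[2])` → prints [7, 8, 4, 41]
`print(shared)` → prints [7, 8, 4, 41]

Answer:
[7, 8, 4, 41]
[7, 8, 4, 41]
[7, 8, 4, 41]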